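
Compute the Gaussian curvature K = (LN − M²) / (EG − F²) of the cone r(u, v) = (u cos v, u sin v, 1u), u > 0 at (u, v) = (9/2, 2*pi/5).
K = 0

Coefficients of the first fundamental form: E = 2, F = 0, G = u^2.
Coefficients of the second fundamental form: L = 0, M = 0, N = sqrt(2)*u^2/(2*Abs(u)).
Assemble K = (LN − M²)/(EG − F²) = 0. At (u, v) = (9/2, 2*pi/5): K = 0.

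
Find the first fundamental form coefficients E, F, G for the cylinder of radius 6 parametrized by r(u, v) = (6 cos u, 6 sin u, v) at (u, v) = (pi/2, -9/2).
E = 36;  F = 0;  G = 1

Partials: r_u = (-6*sin(u), 6*cos(u), 0), r_v = (0, 0, 1). As functions of (u, v):
  E = r_u · r_u = 36,
  F = r_u · r_v = 0,
  G = r_v · r_v = 1.
Evaluating at (u, v) = (pi/2, -9/2): E = 36, F = 0, G = 1.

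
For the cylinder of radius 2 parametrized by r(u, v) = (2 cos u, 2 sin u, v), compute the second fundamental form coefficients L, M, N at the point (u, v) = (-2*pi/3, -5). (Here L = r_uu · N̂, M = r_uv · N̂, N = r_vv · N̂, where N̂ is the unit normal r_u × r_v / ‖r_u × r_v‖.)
L = -2;  M = 0;  N = 0

Compute the unit normal N̂(u, v) = (cos(u), sin(u), 0), and the second partials r_uu, r_uv, r_vv. Take dot products:
  L(u, v) = r_uu · N̂ = -2,
  M(u, v) = r_uv · N̂ = 0,
  N(u, v) = r_vv · N̂ = 0.
Evaluating at (u, v) = (-2*pi/3, -5):
  L = -2, M = 0, N = 0.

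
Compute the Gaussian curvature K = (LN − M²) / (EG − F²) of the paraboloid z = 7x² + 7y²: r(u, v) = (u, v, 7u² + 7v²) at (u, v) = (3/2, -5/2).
K = 196/2778889

Coefficients of the first fundamental form: E = 196*u^2 + 1, F = 196*u*v, G = 196*v^2 + 1.
Coefficients of the second fundamental form: L = 14/sqrt(196*u^2 + 196*v^2 + 1), M = 0, N = 14/sqrt(196*u^2 + 196*v^2 + 1).
Assemble K = (LN − M²)/(EG − F²) = 196/(38416*u^4 + 76832*u^2*v^2 + 392*u^2 + 38416*v^4 + 392*v^2 + 1). At (u, v) = (3/2, -5/2): K = 196/2778889.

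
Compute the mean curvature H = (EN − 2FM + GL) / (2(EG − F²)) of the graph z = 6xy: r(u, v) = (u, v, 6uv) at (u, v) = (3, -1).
H = 648/6859

With E = 36*v^2 + 1, F = 36*u*v, G = 36*u^2 + 1, L = 0, M = 6/sqrt(36*u^2 + 36*v^2 + 1), N = 0, assemble
  H = (EN − 2FM + GL) / (2(EG − F²)) = -216*u*v/(36*u^2 + 36*v^2 + 1)^(3/2).
At (u, v) = (3, -1): H = 648/6859.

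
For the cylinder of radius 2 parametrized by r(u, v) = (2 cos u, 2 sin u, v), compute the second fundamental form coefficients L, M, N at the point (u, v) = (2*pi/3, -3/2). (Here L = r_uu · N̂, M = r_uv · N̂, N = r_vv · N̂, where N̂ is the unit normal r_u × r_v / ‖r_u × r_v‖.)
L = -2;  M = 0;  N = 0

Compute the unit normal N̂(u, v) = (cos(u), sin(u), 0), and the second partials r_uu, r_uv, r_vv. Take dot products:
  L(u, v) = r_uu · N̂ = -2,
  M(u, v) = r_uv · N̂ = 0,
  N(u, v) = r_vv · N̂ = 0.
Evaluating at (u, v) = (2*pi/3, -3/2):
  L = -2, M = 0, N = 0.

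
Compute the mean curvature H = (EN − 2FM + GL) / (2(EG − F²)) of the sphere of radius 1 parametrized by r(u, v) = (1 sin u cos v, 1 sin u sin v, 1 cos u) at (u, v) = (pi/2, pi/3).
H = -1

With E = 1, F = 0, G = sin(u)^2, L = -sin(u)/Abs(sin(u)), M = 0, N = -sin(u)^3/Abs(sin(u)), assemble
  H = (EN − 2FM + GL) / (2(EG − F²)) = -sin(u)/Abs(sin(u)).
At (u, v) = (pi/2, pi/3): H = -1.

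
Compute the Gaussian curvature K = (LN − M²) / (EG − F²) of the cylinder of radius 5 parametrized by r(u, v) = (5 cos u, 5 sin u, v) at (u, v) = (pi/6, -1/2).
K = 0

Coefficients of the first fundamental form: E = 25, F = 0, G = 1.
Coefficients of the second fundamental form: L = -5, M = 0, N = 0.
Assemble K = (LN − M²)/(EG − F²) = 0. At (u, v) = (pi/6, -1/2): K = 0.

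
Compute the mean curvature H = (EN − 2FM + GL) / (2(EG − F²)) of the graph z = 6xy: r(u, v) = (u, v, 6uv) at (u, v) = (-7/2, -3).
H = -567*sqrt(766)/146689

With E = 36*v^2 + 1, F = 36*u*v, G = 36*u^2 + 1, L = 0, M = 6/sqrt(36*u^2 + 36*v^2 + 1), N = 0, assemble
  H = (EN − 2FM + GL) / (2(EG − F²)) = -216*u*v/(36*u^2 + 36*v^2 + 1)^(3/2).
At (u, v) = (-7/2, -3): H = -567*sqrt(766)/146689.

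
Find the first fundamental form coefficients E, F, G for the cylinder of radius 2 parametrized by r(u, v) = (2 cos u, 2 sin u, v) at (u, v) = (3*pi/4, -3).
E = 4;  F = 0;  G = 1

Partials: r_u = (-2*sin(u), 2*cos(u), 0), r_v = (0, 0, 1). As functions of (u, v):
  E = r_u · r_u = 4,
  F = r_u · r_v = 0,
  G = r_v · r_v = 1.
Evaluating at (u, v) = (3*pi/4, -3): E = 4, F = 0, G = 1.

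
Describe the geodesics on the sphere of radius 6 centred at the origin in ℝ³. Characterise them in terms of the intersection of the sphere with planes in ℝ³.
Geodesics on the sphere of radius 6 are great circles — circles of radius 6 obtained as the intersection of the sphere with planes through the origin (the centre of the sphere).

A curve α(t) of nonzero constant speed on the sphere of radius 6 is a geodesic iff its acceleration α̈ is everywhere normal to the surface, i.e. parallel to the radial vector α(t). Then d/dt(α × α̇) = α̇ × α̇ + α × α̈ = 0, so α × α̇ is a constant vector n ≠ 0 and α(t) · n = 0 for all t: α lies in the plane through the origin with normal n. The intersection of that plane with the sphere is a circle of radius 6 (a great circle). Conversely, a great circle traversed at constant speed has centripetal acceleration pointing at the origin, hence normal to the sphere, so every great circle is a geodesic.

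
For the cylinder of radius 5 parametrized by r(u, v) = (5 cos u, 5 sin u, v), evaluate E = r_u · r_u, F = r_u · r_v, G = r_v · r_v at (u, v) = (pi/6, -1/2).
E = 25;  F = 0;  G = 1

Partials: r_u = (-5*sin(u), 5*cos(u), 0), r_v = (0, 0, 1). As functions of (u, v):
  E = r_u · r_u = 25,
  F = r_u · r_v = 0,
  G = r_v · r_v = 1.
Evaluating at (u, v) = (pi/6, -1/2): E = 25, F = 0, G = 1.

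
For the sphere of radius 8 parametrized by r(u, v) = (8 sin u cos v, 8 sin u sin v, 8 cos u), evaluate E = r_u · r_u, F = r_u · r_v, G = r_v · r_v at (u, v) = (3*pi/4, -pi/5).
E = 64;  F = 0;  G = 32

Partials: r_u = (8*cos(u)*cos(v), 8*sin(v)*cos(u), -8*sin(u)), r_v = (-8*sin(u)*sin(v), 8*sin(u)*cos(v), 0). As functions of (u, v):
  E = r_u · r_u = 64,
  F = r_u · r_v = 0,
  G = r_v · r_v = 64*sin(u)^2.
Evaluating at (u, v) = (3*pi/4, -pi/5): E = 64, F = 0, G = 32.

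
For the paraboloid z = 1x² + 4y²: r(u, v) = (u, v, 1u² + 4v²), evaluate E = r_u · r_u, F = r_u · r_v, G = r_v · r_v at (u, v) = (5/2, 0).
E = 26;  F = 0;  G = 1

Partials: r_u = (1, 0, 2*u), r_v = (0, 1, 8*v). As functions of (u, v):
  E = r_u · r_u = 4*u^2 + 1,
  F = r_u · r_v = 16*u*v,
  G = r_v · r_v = 64*v^2 + 1.
Evaluating at (u, v) = (5/2, 0): E = 26, F = 0, G = 1.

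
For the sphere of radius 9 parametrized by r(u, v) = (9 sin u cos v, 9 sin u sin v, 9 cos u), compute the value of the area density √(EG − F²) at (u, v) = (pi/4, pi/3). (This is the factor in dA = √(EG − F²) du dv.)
√(EG − F²)|_{(pi/4, pi/3)} = 81*sqrt(2)/2

E = 81, F = 0, G = 81*sin(u)^2, so EG − F² = 6561*sin(u)^2. Taking the positive square root: √(EG − F²) = 81*Abs(sin(u)). At (u, v) = (pi/4, pi/3): 81*sqrt(2)/2.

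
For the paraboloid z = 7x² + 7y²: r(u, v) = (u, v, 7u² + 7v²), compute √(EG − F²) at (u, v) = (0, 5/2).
√(EG − F²)|_{(0, 5/2)} = sqrt(1226)

E = 196*u^2 + 1, F = 196*u*v, G = 196*v^2 + 1; EG − F² = 196*u^2 + 196*v^2 + 1; √(EG − F²) = sqrt(196*u^2 + 196*v^2 + 1). At the given point: sqrt(1226).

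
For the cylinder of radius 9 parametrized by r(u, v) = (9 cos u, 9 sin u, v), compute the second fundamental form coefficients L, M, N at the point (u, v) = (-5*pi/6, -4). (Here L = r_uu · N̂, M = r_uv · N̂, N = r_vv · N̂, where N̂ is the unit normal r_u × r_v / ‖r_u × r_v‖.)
L = -9;  M = 0;  N = 0

Compute the unit normal N̂(u, v) = (cos(u), sin(u), 0), and the second partials r_uu, r_uv, r_vv. Take dot products:
  L(u, v) = r_uu · N̂ = -9,
  M(u, v) = r_uv · N̂ = 0,
  N(u, v) = r_vv · N̂ = 0.
Evaluating at (u, v) = (-5*pi/6, -4):
  L = -9, M = 0, N = 0.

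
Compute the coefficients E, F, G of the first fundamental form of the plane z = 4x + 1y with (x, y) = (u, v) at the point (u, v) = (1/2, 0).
E = 17;  F = 4;  G = 2

Partials: r_u = (1, 0, 4), r_v = (0, 1, 1). As functions of (u, v):
  E = r_u · r_u = 17,
  F = r_u · r_v = 4,
  G = r_v · r_v = 2.
Evaluating at (u, v) = (1/2, 0): E = 17, F = 4, G = 2.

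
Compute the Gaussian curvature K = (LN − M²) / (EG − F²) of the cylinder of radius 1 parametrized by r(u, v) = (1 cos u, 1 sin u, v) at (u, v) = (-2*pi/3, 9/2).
K = 0

Coefficients of the first fundamental form: E = 1, F = 0, G = 1.
Coefficients of the second fundamental form: L = -1, M = 0, N = 0.
Assemble K = (LN − M²)/(EG − F²) = 0. At (u, v) = (-2*pi/3, 9/2): K = 0.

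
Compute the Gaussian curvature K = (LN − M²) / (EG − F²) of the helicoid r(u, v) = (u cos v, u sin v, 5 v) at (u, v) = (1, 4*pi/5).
K = -25/676

Coefficients of the first fundamental form: E = 1, F = 0, G = u^2 + 25.
Coefficients of the second fundamental form: L = 0, M = -5/sqrt(u^2 + 25), N = 0.
Assemble K = (LN − M²)/(EG − F²) = -25/(u^2 + 25)^2. At (u, v) = (1, 4*pi/5): K = -25/676.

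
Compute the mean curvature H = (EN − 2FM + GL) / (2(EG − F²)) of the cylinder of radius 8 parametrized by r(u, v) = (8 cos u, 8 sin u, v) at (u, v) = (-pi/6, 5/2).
H = -1/16

With E = 64, F = 0, G = 1, L = -8, M = 0, N = 0, assemble
  H = (EN − 2FM + GL) / (2(EG − F²)) = -1/16.
At (u, v) = (-pi/6, 5/2): H = -1/16.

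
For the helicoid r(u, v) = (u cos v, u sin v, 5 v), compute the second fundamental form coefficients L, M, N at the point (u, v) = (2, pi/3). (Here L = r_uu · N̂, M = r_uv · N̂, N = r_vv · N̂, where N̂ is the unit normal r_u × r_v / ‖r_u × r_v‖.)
L = 0;  M = -5*sqrt(29)/29;  N = 0

Compute the unit normal N̂(u, v) = (5*sin(v)/sqrt(u^2 + 25), -5*cos(v)/sqrt(u^2 + 25), u/sqrt(u^2 + 25)), and the second partials r_uu, r_uv, r_vv. Take dot products:
  L(u, v) = r_uu · N̂ = 0,
  M(u, v) = r_uv · N̂ = -5/sqrt(u^2 + 25),
  N(u, v) = r_vv · N̂ = 0.
Evaluating at (u, v) = (2, pi/3):
  L = 0, M = -5*sqrt(29)/29, N = 0.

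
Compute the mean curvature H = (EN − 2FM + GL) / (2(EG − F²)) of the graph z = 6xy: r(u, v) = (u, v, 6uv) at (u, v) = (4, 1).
H = -864*sqrt(613)/375769

With E = 36*v^2 + 1, F = 36*u*v, G = 36*u^2 + 1, L = 0, M = 6/sqrt(36*u^2 + 36*v^2 + 1), N = 0, assemble
  H = (EN − 2FM + GL) / (2(EG − F²)) = -216*u*v/(36*u^2 + 36*v^2 + 1)^(3/2).
At (u, v) = (4, 1): H = -864*sqrt(613)/375769.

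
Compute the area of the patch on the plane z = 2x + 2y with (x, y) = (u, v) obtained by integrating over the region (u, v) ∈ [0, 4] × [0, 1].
Area = 12

Area = ∫∫ √(EG − F²) du dv with √(EG − F²) = 3. Integrating over [0, 4] × [0, 1] gives 12.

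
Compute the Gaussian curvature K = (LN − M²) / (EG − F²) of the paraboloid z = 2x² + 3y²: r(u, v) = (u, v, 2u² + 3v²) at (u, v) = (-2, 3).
K = 24/151321

Coefficients of the first fundamental form: E = 16*u^2 + 1, F = 24*u*v, G = 36*v^2 + 1.
Coefficients of the second fundamental form: L = 4/sqrt(16*u^2 + 36*v^2 + 1), M = 0, N = 6/sqrt(16*u^2 + 36*v^2 + 1).
Assemble K = (LN − M²)/(EG − F²) = 24/(256*u^4 + 1152*u^2*v^2 + 32*u^2 + 1296*v^4 + 72*v^2 + 1). At (u, v) = (-2, 3): K = 24/151321.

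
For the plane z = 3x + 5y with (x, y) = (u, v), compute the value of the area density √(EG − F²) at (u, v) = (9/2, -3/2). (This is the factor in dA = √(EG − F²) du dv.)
√(EG − F²)|_{(9/2, -3/2)} = sqrt(35)

E = 10, F = 15, G = 26, so EG − F² = 35. Taking the positive square root: √(EG − F²) = sqrt(35). At (u, v) = (9/2, -3/2): sqrt(35).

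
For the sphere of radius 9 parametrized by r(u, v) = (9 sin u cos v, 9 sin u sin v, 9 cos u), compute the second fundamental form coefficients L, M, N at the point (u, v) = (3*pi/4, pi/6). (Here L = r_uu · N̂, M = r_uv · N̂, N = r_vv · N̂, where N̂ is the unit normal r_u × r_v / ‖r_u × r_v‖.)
L = -9;  M = 0;  N = -9/2

Compute the unit normal N̂(u, v) = (sin(u)^2*cos(v)/Abs(sin(u)), sin(u)^2*sin(v)/Abs(sin(u)), sin(2*u)/(2*Abs(sin(u)))), and the second partials r_uu, r_uv, r_vv. Take dot products:
  L(u, v) = r_uu · N̂ = -9*sin(u)/Abs(sin(u)),
  M(u, v) = r_uv · N̂ = 0,
  N(u, v) = r_vv · N̂ = -9*sin(u)^3/Abs(sin(u)).
Evaluating at (u, v) = (3*pi/4, pi/6):
  L = -9, M = 0, N = -9/2.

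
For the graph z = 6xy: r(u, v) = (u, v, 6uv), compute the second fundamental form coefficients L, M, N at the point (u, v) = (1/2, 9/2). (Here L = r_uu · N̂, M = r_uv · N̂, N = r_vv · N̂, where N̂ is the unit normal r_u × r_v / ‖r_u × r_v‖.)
L = 0;  M = 6*sqrt(739)/739;  N = 0

Compute the unit normal N̂(u, v) = (-6*v/sqrt(36*u^2 + 36*v^2 + 1), -6*u/sqrt(36*u^2 + 36*v^2 + 1), 1/sqrt(36*u^2 + 36*v^2 + 1)), and the second partials r_uu, r_uv, r_vv. Take dot products:
  L(u, v) = r_uu · N̂ = 0,
  M(u, v) = r_uv · N̂ = 6/sqrt(36*u^2 + 36*v^2 + 1),
  N(u, v) = r_vv · N̂ = 0.
Evaluating at (u, v) = (1/2, 9/2):
  L = 0, M = 6*sqrt(739)/739, N = 0.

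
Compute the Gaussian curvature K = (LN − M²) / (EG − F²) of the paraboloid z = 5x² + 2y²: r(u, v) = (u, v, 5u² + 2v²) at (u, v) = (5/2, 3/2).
K = 10/109561

Coefficients of the first fundamental form: E = 100*u^2 + 1, F = 40*u*v, G = 16*v^2 + 1.
Coefficients of the second fundamental form: L = 10/sqrt(100*u^2 + 16*v^2 + 1), M = 0, N = 4/sqrt(100*u^2 + 16*v^2 + 1).
Assemble K = (LN − M²)/(EG − F²) = 40/(10000*u^4 + 3200*u^2*v^2 + 200*u^2 + 256*v^4 + 32*v^2 + 1). At (u, v) = (5/2, 3/2): K = 10/109561.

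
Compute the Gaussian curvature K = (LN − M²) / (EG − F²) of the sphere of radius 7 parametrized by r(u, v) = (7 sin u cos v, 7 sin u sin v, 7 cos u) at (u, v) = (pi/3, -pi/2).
K = 1/49

Coefficients of the first fundamental form: E = 49, F = 0, G = 49*sin(u)^2.
Coefficients of the second fundamental form: L = -7*sin(u)/Abs(sin(u)), M = 0, N = -7*sin(u)^3/Abs(sin(u)).
Assemble K = (LN − M²)/(EG − F²) = 1/49. At (u, v) = (pi/3, -pi/2): K = 1/49.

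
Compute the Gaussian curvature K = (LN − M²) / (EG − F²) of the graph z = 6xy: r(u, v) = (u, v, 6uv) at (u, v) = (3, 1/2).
K = -9/27889

Coefficients of the first fundamental form: E = 36*v^2 + 1, F = 36*u*v, G = 36*u^2 + 1.
Coefficients of the second fundamental form: L = 0, M = 6/sqrt(36*u^2 + 36*v^2 + 1), N = 0.
Assemble K = (LN − M²)/(EG − F²) = -36/(1296*u^4 + 2592*u^2*v^2 + 72*u^2 + 1296*v^4 + 72*v^2 + 1). At (u, v) = (3, 1/2): K = -9/27889.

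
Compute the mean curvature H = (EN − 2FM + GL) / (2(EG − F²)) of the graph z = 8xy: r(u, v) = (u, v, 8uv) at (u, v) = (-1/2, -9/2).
H = -1152*sqrt(1313)/1723969

With E = 64*v^2 + 1, F = 64*u*v, G = 64*u^2 + 1, L = 0, M = 8/sqrt(64*u^2 + 64*v^2 + 1), N = 0, assemble
  H = (EN − 2FM + GL) / (2(EG − F²)) = -512*u*v/(64*u^2 + 64*v^2 + 1)^(3/2).
At (u, v) = (-1/2, -9/2): H = -1152*sqrt(1313)/1723969.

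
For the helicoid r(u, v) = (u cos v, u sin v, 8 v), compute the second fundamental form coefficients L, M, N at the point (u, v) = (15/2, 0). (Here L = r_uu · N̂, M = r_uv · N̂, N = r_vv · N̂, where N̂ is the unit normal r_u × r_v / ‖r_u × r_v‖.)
L = 0;  M = -16*sqrt(481)/481;  N = 0

Compute the unit normal N̂(u, v) = (8*sin(v)/sqrt(u^2 + 64), -8*cos(v)/sqrt(u^2 + 64), u/sqrt(u^2 + 64)), and the second partials r_uu, r_uv, r_vv. Take dot products:
  L(u, v) = r_uu · N̂ = 0,
  M(u, v) = r_uv · N̂ = -8/sqrt(u^2 + 64),
  N(u, v) = r_vv · N̂ = 0.
Evaluating at (u, v) = (15/2, 0):
  L = 0, M = -16*sqrt(481)/481, N = 0.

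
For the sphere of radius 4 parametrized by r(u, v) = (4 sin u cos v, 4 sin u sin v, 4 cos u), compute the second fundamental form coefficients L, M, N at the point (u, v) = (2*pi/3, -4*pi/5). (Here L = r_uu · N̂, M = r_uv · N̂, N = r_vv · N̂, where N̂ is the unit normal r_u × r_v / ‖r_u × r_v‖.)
L = -4;  M = 0;  N = -3

Compute the unit normal N̂(u, v) = (sin(u)^2*cos(v)/Abs(sin(u)), sin(u)^2*sin(v)/Abs(sin(u)), sin(2*u)/(2*Abs(sin(u)))), and the second partials r_uu, r_uv, r_vv. Take dot products:
  L(u, v) = r_uu · N̂ = -4*sin(u)/Abs(sin(u)),
  M(u, v) = r_uv · N̂ = 0,
  N(u, v) = r_vv · N̂ = -4*sin(u)^3/Abs(sin(u)).
Evaluating at (u, v) = (2*pi/3, -4*pi/5):
  L = -4, M = 0, N = -3.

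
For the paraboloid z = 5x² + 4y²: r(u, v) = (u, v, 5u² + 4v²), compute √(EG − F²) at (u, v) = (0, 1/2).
√(EG − F²)|_{(0, 1/2)} = sqrt(17)

E = 100*u^2 + 1, F = 80*u*v, G = 64*v^2 + 1; EG − F² = 100*u^2 + 64*v^2 + 1; √(EG − F²) = sqrt(100*u^2 + 64*v^2 + 1). At the given point: sqrt(17).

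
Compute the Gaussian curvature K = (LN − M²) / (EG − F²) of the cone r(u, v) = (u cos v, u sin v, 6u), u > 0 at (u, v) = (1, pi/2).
K = 0

Coefficients of the first fundamental form: E = 37, F = 0, G = u^2.
Coefficients of the second fundamental form: L = 0, M = 0, N = 6*sqrt(37)*u^2/(37*Abs(u)).
Assemble K = (LN − M²)/(EG − F²) = 0. At (u, v) = (1, pi/2): K = 0.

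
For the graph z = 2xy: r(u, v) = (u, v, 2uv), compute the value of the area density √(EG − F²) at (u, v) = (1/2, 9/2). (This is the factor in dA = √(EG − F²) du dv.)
√(EG − F²)|_{(1/2, 9/2)} = sqrt(83)

E = 4*v^2 + 1, F = 4*u*v, G = 4*u^2 + 1, so EG − F² = 4*u^2 + 4*v^2 + 1. Taking the positive square root: √(EG − F²) = sqrt(4*u^2 + 4*v^2 + 1). At (u, v) = (1/2, 9/2): sqrt(83).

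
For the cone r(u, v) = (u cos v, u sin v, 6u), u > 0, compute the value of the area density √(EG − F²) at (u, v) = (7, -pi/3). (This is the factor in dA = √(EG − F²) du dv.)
√(EG − F²)|_{(7, -pi/3)} = 7*sqrt(37)

E = 37, F = 0, G = u^2, so EG − F² = 37*u^2. Taking the positive square root: √(EG − F²) = sqrt(37)*Abs(u). At (u, v) = (7, -pi/3): 7*sqrt(37).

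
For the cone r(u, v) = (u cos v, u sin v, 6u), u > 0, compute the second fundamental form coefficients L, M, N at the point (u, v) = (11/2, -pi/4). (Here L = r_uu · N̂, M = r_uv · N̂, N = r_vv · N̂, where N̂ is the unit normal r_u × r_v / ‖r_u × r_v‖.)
L = 0;  M = 0;  N = 33*sqrt(37)/37

Compute the unit normal N̂(u, v) = (-6*sqrt(37)*u*cos(v)/(37*Abs(u)), -6*sqrt(37)*u*sin(v)/(37*Abs(u)), sqrt(37)*u/(37*Abs(u))), and the second partials r_uu, r_uv, r_vv. Take dot products:
  L(u, v) = r_uu · N̂ = 0,
  M(u, v) = r_uv · N̂ = 0,
  N(u, v) = r_vv · N̂ = 6*sqrt(37)*u^2/(37*Abs(u)).
Evaluating at (u, v) = (11/2, -pi/4):
  L = 0, M = 0, N = 33*sqrt(37)/37.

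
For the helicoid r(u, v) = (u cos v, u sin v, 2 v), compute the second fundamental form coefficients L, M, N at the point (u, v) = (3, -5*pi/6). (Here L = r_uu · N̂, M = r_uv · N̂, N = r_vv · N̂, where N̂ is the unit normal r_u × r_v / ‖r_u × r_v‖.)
L = 0;  M = -2*sqrt(13)/13;  N = 0

Compute the unit normal N̂(u, v) = (2*sin(v)/sqrt(u^2 + 4), -2*cos(v)/sqrt(u^2 + 4), u/sqrt(u^2 + 4)), and the second partials r_uu, r_uv, r_vv. Take dot products:
  L(u, v) = r_uu · N̂ = 0,
  M(u, v) = r_uv · N̂ = -2/sqrt(u^2 + 4),
  N(u, v) = r_vv · N̂ = 0.
Evaluating at (u, v) = (3, -5*pi/6):
  L = 0, M = -2*sqrt(13)/13, N = 0.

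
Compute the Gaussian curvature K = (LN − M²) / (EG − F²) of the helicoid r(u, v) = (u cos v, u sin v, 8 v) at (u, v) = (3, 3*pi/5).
K = -64/5329

Coefficients of the first fundamental form: E = 1, F = 0, G = u^2 + 64.
Coefficients of the second fundamental form: L = 0, M = -8/sqrt(u^2 + 64), N = 0.
Assemble K = (LN − M²)/(EG − F²) = -64/(u^2 + 64)^2. At (u, v) = (3, 3*pi/5): K = -64/5329.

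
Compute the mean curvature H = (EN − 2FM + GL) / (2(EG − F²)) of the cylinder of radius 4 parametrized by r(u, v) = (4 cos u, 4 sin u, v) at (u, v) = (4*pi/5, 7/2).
H = -1/8

With E = 16, F = 0, G = 1, L = -4, M = 0, N = 0, assemble
  H = (EN − 2FM + GL) / (2(EG − F²)) = -1/8.
At (u, v) = (4*pi/5, 7/2): H = -1/8.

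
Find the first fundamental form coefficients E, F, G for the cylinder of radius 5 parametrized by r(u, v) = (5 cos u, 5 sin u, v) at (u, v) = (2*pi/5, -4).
E = 25;  F = 0;  G = 1

Partials: r_u = (-5*sin(u), 5*cos(u), 0), r_v = (0, 0, 1). As functions of (u, v):
  E = r_u · r_u = 25,
  F = r_u · r_v = 0,
  G = r_v · r_v = 1.
Evaluating at (u, v) = (2*pi/5, -4): E = 25, F = 0, G = 1.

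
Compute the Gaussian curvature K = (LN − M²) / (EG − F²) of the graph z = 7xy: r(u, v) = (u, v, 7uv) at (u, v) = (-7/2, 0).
K = -784/5784025

Coefficients of the first fundamental form: E = 49*v^2 + 1, F = 49*u*v, G = 49*u^2 + 1.
Coefficients of the second fundamental form: L = 0, M = 7/sqrt(49*u^2 + 49*v^2 + 1), N = 0.
Assemble K = (LN − M²)/(EG − F²) = -49/(2401*u^4 + 4802*u^2*v^2 + 98*u^2 + 2401*v^4 + 98*v^2 + 1). At (u, v) = (-7/2, 0): K = -784/5784025.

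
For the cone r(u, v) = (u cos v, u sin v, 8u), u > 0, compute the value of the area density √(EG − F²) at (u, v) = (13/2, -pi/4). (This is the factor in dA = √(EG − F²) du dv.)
√(EG − F²)|_{(13/2, -pi/4)} = 13*sqrt(65)/2

E = 65, F = 0, G = u^2, so EG − F² = 65*u^2. Taking the positive square root: √(EG − F²) = sqrt(65)*Abs(u). At (u, v) = (13/2, -pi/4): 13*sqrt(65)/2.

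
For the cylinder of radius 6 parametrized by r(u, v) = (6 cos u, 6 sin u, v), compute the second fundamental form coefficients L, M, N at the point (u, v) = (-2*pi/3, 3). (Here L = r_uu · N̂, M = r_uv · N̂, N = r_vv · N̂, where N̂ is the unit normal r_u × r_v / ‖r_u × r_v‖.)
L = -6;  M = 0;  N = 0

Compute the unit normal N̂(u, v) = (cos(u), sin(u), 0), and the second partials r_uu, r_uv, r_vv. Take dot products:
  L(u, v) = r_uu · N̂ = -6,
  M(u, v) = r_uv · N̂ = 0,
  N(u, v) = r_vv · N̂ = 0.
Evaluating at (u, v) = (-2*pi/3, 3):
  L = -6, M = 0, N = 0.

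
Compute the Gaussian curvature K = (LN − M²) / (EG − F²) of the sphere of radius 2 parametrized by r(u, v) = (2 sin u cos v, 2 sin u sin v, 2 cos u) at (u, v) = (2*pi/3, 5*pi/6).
K = 1/4

Coefficients of the first fundamental form: E = 4, F = 0, G = 4*sin(u)^2.
Coefficients of the second fundamental form: L = -2*sin(u)/Abs(sin(u)), M = 0, N = -2*sin(u)^3/Abs(sin(u)).
Assemble K = (LN − M²)/(EG − F²) = 1/4. At (u, v) = (2*pi/3, 5*pi/6): K = 1/4.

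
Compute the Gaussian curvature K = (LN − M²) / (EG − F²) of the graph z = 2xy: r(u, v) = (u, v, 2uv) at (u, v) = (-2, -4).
K = -4/6561

Coefficients of the first fundamental form: E = 4*v^2 + 1, F = 4*u*v, G = 4*u^2 + 1.
Coefficients of the second fundamental form: L = 0, M = 2/sqrt(4*u^2 + 4*v^2 + 1), N = 0.
Assemble K = (LN − M²)/(EG − F²) = -4/(16*u^4 + 32*u^2*v^2 + 8*u^2 + 16*v^4 + 8*v^2 + 1). At (u, v) = (-2, -4): K = -4/6561.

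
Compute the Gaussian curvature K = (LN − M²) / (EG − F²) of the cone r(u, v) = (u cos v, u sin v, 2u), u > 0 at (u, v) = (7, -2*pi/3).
K = 0

Coefficients of the first fundamental form: E = 5, F = 0, G = u^2.
Coefficients of the second fundamental form: L = 0, M = 0, N = 2*sqrt(5)*u^2/(5*Abs(u)).
Assemble K = (LN − M²)/(EG − F²) = 0. At (u, v) = (7, -2*pi/3): K = 0.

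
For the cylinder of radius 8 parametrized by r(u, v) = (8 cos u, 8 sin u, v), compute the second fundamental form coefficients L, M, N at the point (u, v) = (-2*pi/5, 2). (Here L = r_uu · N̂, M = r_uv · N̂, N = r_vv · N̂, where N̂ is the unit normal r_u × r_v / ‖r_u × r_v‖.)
L = -8;  M = 0;  N = 0

Compute the unit normal N̂(u, v) = (cos(u), sin(u), 0), and the second partials r_uu, r_uv, r_vv. Take dot products:
  L(u, v) = r_uu · N̂ = -8,
  M(u, v) = r_uv · N̂ = 0,
  N(u, v) = r_vv · N̂ = 0.
Evaluating at (u, v) = (-2*pi/5, 2):
  L = -8, M = 0, N = 0.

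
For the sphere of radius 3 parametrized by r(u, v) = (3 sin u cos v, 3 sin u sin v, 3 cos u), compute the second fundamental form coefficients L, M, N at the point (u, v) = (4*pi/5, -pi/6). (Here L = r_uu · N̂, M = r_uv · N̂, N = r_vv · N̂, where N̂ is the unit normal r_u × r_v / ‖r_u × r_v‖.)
L = -3;  M = 0;  N = -15/8 + 3*sqrt(5)/8

Compute the unit normal N̂(u, v) = (sin(u)^2*cos(v)/Abs(sin(u)), sin(u)^2*sin(v)/Abs(sin(u)), sin(2*u)/(2*Abs(sin(u)))), and the second partials r_uu, r_uv, r_vv. Take dot products:
  L(u, v) = r_uu · N̂ = -3*sin(u)/Abs(sin(u)),
  M(u, v) = r_uv · N̂ = 0,
  N(u, v) = r_vv · N̂ = -3*sin(u)^3/Abs(sin(u)).
Evaluating at (u, v) = (4*pi/5, -pi/6):
  L = -3, M = 0, N = -15/8 + 3*sqrt(5)/8.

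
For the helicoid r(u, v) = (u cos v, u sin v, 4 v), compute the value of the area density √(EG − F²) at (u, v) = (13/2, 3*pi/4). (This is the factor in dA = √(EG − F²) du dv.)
√(EG − F²)|_{(13/2, 3*pi/4)} = sqrt(233)/2

E = 1, F = 0, G = u^2 + 16, so EG − F² = u^2 + 16. Taking the positive square root: √(EG − F²) = sqrt(u^2 + 16). At (u, v) = (13/2, 3*pi/4): sqrt(233)/2.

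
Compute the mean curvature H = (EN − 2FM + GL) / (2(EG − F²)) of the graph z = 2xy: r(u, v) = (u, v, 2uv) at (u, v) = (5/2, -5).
H = 25*sqrt(14)/1323

With E = 4*v^2 + 1, F = 4*u*v, G = 4*u^2 + 1, L = 0, M = 2/sqrt(4*u^2 + 4*v^2 + 1), N = 0, assemble
  H = (EN − 2FM + GL) / (2(EG − F²)) = -8*u*v/(4*u^2 + 4*v^2 + 1)^(3/2).
At (u, v) = (5/2, -5): H = 25*sqrt(14)/1323.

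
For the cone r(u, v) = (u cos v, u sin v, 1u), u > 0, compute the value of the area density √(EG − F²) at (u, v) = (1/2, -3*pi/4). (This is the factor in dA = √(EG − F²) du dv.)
√(EG − F²)|_{(1/2, -3*pi/4)} = sqrt(2)/2

E = 2, F = 0, G = u^2, so EG − F² = 2*u^2. Taking the positive square root: √(EG − F²) = sqrt(2)*Abs(u). At (u, v) = (1/2, -3*pi/4): sqrt(2)/2.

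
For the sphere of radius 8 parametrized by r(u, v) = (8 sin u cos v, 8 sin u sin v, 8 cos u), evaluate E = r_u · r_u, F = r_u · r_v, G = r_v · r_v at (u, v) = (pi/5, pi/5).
E = 64;  F = 0;  G = 40 - 8*sqrt(5)

Partials: r_u = (8*cos(u)*cos(v), 8*sin(v)*cos(u), -8*sin(u)), r_v = (-8*sin(u)*sin(v), 8*sin(u)*cos(v), 0). As functions of (u, v):
  E = r_u · r_u = 64,
  F = r_u · r_v = 0,
  G = r_v · r_v = 64*sin(u)^2.
Evaluating at (u, v) = (pi/5, pi/5): E = 64, F = 0, G = 40 - 8*sqrt(5).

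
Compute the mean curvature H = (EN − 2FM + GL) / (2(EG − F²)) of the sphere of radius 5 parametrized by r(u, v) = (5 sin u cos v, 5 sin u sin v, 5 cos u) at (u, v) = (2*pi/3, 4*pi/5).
H = -1/5

With E = 25, F = 0, G = 25*sin(u)^2, L = -5*sin(u)/Abs(sin(u)), M = 0, N = -5*sin(u)^3/Abs(sin(u)), assemble
  H = (EN − 2FM + GL) / (2(EG − F²)) = -sin(u)/(5*Abs(sin(u))).
At (u, v) = (2*pi/3, 4*pi/5): H = -1/5.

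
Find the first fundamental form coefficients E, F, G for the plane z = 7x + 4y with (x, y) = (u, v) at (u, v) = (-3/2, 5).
E = 50;  F = 28;  G = 17

Partials: r_u = (1, 0, 7), r_v = (0, 1, 4). As functions of (u, v):
  E = r_u · r_u = 50,
  F = r_u · r_v = 28,
  G = r_v · r_v = 17.
Evaluating at (u, v) = (-3/2, 5): E = 50, F = 28, G = 17.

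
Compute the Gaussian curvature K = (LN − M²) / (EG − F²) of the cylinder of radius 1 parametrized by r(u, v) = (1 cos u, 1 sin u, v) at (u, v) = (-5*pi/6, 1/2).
K = 0

Coefficients of the first fundamental form: E = 1, F = 0, G = 1.
Coefficients of the second fundamental form: L = -1, M = 0, N = 0.
Assemble K = (LN − M²)/(EG − F²) = 0. At (u, v) = (-5*pi/6, 1/2): K = 0.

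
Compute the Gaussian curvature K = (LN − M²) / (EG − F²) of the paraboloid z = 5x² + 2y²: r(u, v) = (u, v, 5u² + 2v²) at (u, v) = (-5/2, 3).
K = 2/29645

Coefficients of the first fundamental form: E = 100*u^2 + 1, F = 40*u*v, G = 16*v^2 + 1.
Coefficients of the second fundamental form: L = 10/sqrt(100*u^2 + 16*v^2 + 1), M = 0, N = 4/sqrt(100*u^2 + 16*v^2 + 1).
Assemble K = (LN − M²)/(EG − F²) = 40/(10000*u^4 + 3200*u^2*v^2 + 200*u^2 + 256*v^4 + 32*v^2 + 1). At (u, v) = (-5/2, 3): K = 2/29645.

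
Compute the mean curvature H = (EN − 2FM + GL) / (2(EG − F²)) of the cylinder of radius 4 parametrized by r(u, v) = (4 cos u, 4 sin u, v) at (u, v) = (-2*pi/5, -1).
H = -1/8

With E = 16, F = 0, G = 1, L = -4, M = 0, N = 0, assemble
  H = (EN − 2FM + GL) / (2(EG − F²)) = -1/8.
At (u, v) = (-2*pi/5, -1): H = -1/8.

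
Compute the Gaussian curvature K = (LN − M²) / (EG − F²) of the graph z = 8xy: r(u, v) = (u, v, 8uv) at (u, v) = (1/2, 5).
K = -64/2614689

Coefficients of the first fundamental form: E = 64*v^2 + 1, F = 64*u*v, G = 64*u^2 + 1.
Coefficients of the second fundamental form: L = 0, M = 8/sqrt(64*u^2 + 64*v^2 + 1), N = 0.
Assemble K = (LN − M²)/(EG − F²) = -64/(4096*u^4 + 8192*u^2*v^2 + 128*u^2 + 4096*v^4 + 128*v^2 + 1). At (u, v) = (1/2, 5): K = -64/2614689.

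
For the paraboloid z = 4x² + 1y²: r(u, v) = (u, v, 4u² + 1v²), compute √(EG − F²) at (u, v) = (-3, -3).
√(EG − F²)|_{(-3, -3)} = sqrt(613)

E = 64*u^2 + 1, F = 16*u*v, G = 4*v^2 + 1; EG − F² = 64*u^2 + 4*v^2 + 1; √(EG − F²) = sqrt(64*u^2 + 4*v^2 + 1). At the given point: sqrt(613).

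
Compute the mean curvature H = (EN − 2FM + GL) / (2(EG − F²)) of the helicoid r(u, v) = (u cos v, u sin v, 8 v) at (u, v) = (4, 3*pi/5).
H = 0

With E = 1, F = 0, G = u^2 + 64, L = 0, M = -8/sqrt(u^2 + 64), N = 0, assemble
  H = (EN − 2FM + GL) / (2(EG − F²)) = 0.
At (u, v) = (4, 3*pi/5): H = 0.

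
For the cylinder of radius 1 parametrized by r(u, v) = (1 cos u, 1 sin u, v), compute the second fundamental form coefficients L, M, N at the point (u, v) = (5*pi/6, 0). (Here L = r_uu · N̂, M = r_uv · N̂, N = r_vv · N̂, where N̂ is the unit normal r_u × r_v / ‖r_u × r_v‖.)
L = -1;  M = 0;  N = 0

Compute the unit normal N̂(u, v) = (cos(u), sin(u), 0), and the second partials r_uu, r_uv, r_vv. Take dot products:
  L(u, v) = r_uu · N̂ = -1,
  M(u, v) = r_uv · N̂ = 0,
  N(u, v) = r_vv · N̂ = 0.
Evaluating at (u, v) = (5*pi/6, 0):
  L = -1, M = 0, N = 0.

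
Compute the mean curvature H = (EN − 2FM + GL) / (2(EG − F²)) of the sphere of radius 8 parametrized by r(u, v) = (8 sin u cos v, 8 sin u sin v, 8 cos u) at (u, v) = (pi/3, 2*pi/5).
H = -1/8

With E = 64, F = 0, G = 64*sin(u)^2, L = -8*sin(u)/Abs(sin(u)), M = 0, N = -8*sin(u)^3/Abs(sin(u)), assemble
  H = (EN − 2FM + GL) / (2(EG − F²)) = -sin(u)/(8*Abs(sin(u))).
At (u, v) = (pi/3, 2*pi/5): H = -1/8.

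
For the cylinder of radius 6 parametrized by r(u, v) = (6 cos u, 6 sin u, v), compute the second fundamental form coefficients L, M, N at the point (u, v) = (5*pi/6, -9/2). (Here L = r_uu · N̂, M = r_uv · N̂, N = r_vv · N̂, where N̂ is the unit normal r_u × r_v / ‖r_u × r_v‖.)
L = -6;  M = 0;  N = 0

Compute the unit normal N̂(u, v) = (cos(u), sin(u), 0), and the second partials r_uu, r_uv, r_vv. Take dot products:
  L(u, v) = r_uu · N̂ = -6,
  M(u, v) = r_uv · N̂ = 0,
  N(u, v) = r_vv · N̂ = 0.
Evaluating at (u, v) = (5*pi/6, -9/2):
  L = -6, M = 0, N = 0.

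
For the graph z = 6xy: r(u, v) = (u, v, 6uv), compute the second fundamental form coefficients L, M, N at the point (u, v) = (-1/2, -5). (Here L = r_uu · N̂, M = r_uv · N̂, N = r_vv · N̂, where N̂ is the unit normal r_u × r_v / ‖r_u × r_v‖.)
L = 0;  M = 3*sqrt(910)/455;  N = 0

Compute the unit normal N̂(u, v) = (-6*v/sqrt(36*u^2 + 36*v^2 + 1), -6*u/sqrt(36*u^2 + 36*v^2 + 1), 1/sqrt(36*u^2 + 36*v^2 + 1)), and the second partials r_uu, r_uv, r_vv. Take dot products:
  L(u, v) = r_uu · N̂ = 0,
  M(u, v) = r_uv · N̂ = 6/sqrt(36*u^2 + 36*v^2 + 1),
  N(u, v) = r_vv · N̂ = 0.
Evaluating at (u, v) = (-1/2, -5):
  L = 0, M = 3*sqrt(910)/455, N = 0.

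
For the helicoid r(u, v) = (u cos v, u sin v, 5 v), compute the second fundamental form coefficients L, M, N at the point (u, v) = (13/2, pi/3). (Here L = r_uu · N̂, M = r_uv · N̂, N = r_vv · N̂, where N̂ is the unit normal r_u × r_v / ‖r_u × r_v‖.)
L = 0;  M = -10*sqrt(269)/269;  N = 0

Compute the unit normal N̂(u, v) = (5*sin(v)/sqrt(u^2 + 25), -5*cos(v)/sqrt(u^2 + 25), u/sqrt(u^2 + 25)), and the second partials r_uu, r_uv, r_vv. Take dot products:
  L(u, v) = r_uu · N̂ = 0,
  M(u, v) = r_uv · N̂ = -5/sqrt(u^2 + 25),
  N(u, v) = r_vv · N̂ = 0.
Evaluating at (u, v) = (13/2, pi/3):
  L = 0, M = -10*sqrt(269)/269, N = 0.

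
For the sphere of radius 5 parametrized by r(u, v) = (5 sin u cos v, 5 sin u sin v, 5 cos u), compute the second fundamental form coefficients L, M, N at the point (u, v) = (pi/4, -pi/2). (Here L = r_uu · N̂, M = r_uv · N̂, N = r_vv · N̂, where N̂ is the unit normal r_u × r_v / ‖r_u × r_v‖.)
L = -5;  M = 0;  N = -5/2

Compute the unit normal N̂(u, v) = (sin(u)^2*cos(v)/Abs(sin(u)), sin(u)^2*sin(v)/Abs(sin(u)), sin(2*u)/(2*Abs(sin(u)))), and the second partials r_uu, r_uv, r_vv. Take dot products:
  L(u, v) = r_uu · N̂ = -5*sin(u)/Abs(sin(u)),
  M(u, v) = r_uv · N̂ = 0,
  N(u, v) = r_vv · N̂ = -5*sin(u)^3/Abs(sin(u)).
Evaluating at (u, v) = (pi/4, -pi/2):
  L = -5, M = 0, N = -5/2.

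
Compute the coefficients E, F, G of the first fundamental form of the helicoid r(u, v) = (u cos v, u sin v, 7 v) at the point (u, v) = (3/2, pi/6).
E = 1;  F = 0;  G = 205/4

Partials: r_u = (cos(v), sin(v), 0), r_v = (-u*sin(v), u*cos(v), 7). As functions of (u, v):
  E = r_u · r_u = 1,
  F = r_u · r_v = 0,
  G = r_v · r_v = u^2 + 49.
Evaluating at (u, v) = (3/2, pi/6): E = 1, F = 0, G = 205/4.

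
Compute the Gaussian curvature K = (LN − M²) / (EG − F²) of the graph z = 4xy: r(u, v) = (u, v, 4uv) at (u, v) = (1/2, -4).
K = -16/68121

Coefficients of the first fundamental form: E = 16*v^2 + 1, F = 16*u*v, G = 16*u^2 + 1.
Coefficients of the second fundamental form: L = 0, M = 4/sqrt(16*u^2 + 16*v^2 + 1), N = 0.
Assemble K = (LN − M²)/(EG − F²) = -16/(256*u^4 + 512*u^2*v^2 + 32*u^2 + 256*v^4 + 32*v^2 + 1). At (u, v) = (1/2, -4): K = -16/68121.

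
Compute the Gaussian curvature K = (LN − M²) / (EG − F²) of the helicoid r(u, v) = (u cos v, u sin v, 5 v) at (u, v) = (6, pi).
K = -25/3721

Coefficients of the first fundamental form: E = 1, F = 0, G = u^2 + 25.
Coefficients of the second fundamental form: L = 0, M = -5/sqrt(u^2 + 25), N = 0.
Assemble K = (LN − M²)/(EG − F²) = -25/(u^2 + 25)^2. At (u, v) = (6, pi): K = -25/3721.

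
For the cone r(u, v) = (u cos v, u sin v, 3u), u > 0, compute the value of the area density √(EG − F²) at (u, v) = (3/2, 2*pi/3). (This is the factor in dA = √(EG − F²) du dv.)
√(EG − F²)|_{(3/2, 2*pi/3)} = 3*sqrt(10)/2

E = 10, F = 0, G = u^2, so EG − F² = 10*u^2. Taking the positive square root: √(EG − F²) = sqrt(10)*Abs(u). At (u, v) = (3/2, 2*pi/3): 3*sqrt(10)/2.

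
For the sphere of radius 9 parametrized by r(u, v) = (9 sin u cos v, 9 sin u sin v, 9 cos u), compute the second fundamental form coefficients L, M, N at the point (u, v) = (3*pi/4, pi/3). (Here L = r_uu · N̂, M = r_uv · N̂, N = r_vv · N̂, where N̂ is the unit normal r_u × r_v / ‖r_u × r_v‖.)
L = -9;  M = 0;  N = -9/2

Compute the unit normal N̂(u, v) = (sin(u)^2*cos(v)/Abs(sin(u)), sin(u)^2*sin(v)/Abs(sin(u)), sin(2*u)/(2*Abs(sin(u)))), and the second partials r_uu, r_uv, r_vv. Take dot products:
  L(u, v) = r_uu · N̂ = -9*sin(u)/Abs(sin(u)),
  M(u, v) = r_uv · N̂ = 0,
  N(u, v) = r_vv · N̂ = -9*sin(u)^3/Abs(sin(u)).
Evaluating at (u, v) = (3*pi/4, pi/3):
  L = -9, M = 0, N = -9/2.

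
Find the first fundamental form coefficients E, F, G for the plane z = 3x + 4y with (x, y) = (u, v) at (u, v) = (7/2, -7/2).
E = 10;  F = 12;  G = 17

Partials: r_u = (1, 0, 3), r_v = (0, 1, 4). As functions of (u, v):
  E = r_u · r_u = 10,
  F = r_u · r_v = 12,
  G = r_v · r_v = 17.
Evaluating at (u, v) = (7/2, -7/2): E = 10, F = 12, G = 17.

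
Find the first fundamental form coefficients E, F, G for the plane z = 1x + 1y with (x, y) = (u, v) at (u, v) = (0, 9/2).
E = 2;  F = 1;  G = 2

Partials: r_u = (1, 0, 1), r_v = (0, 1, 1). As functions of (u, v):
  E = r_u · r_u = 2,
  F = r_u · r_v = 1,
  G = r_v · r_v = 2.
Evaluating at (u, v) = (0, 9/2): E = 2, F = 1, G = 2.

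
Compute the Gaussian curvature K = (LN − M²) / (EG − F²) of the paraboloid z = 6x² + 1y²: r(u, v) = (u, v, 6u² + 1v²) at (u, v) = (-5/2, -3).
K = 24/877969

Coefficients of the first fundamental form: E = 144*u^2 + 1, F = 24*u*v, G = 4*v^2 + 1.
Coefficients of the second fundamental form: L = 12/sqrt(144*u^2 + 4*v^2 + 1), M = 0, N = 2/sqrt(144*u^2 + 4*v^2 + 1).
Assemble K = (LN − M²)/(EG − F²) = 24/(20736*u^4 + 1152*u^2*v^2 + 288*u^2 + 16*v^4 + 8*v^2 + 1). At (u, v) = (-5/2, -3): K = 24/877969.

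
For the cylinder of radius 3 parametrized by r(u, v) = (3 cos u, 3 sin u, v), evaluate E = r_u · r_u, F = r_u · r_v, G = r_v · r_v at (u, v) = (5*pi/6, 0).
E = 9;  F = 0;  G = 1

Partials: r_u = (-3*sin(u), 3*cos(u), 0), r_v = (0, 0, 1). As functions of (u, v):
  E = r_u · r_u = 9,
  F = r_u · r_v = 0,
  G = r_v · r_v = 1.
Evaluating at (u, v) = (5*pi/6, 0): E = 9, F = 0, G = 1.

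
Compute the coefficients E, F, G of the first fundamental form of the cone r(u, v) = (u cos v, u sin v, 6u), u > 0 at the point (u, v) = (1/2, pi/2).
E = 37;  F = 0;  G = 1/4

Partials: r_u = (cos(v), sin(v), 6), r_v = (-u*sin(v), u*cos(v), 0). As functions of (u, v):
  E = r_u · r_u = 37,
  F = r_u · r_v = 0,
  G = r_v · r_v = u^2.
Evaluating at (u, v) = (1/2, pi/2): E = 37, F = 0, G = 1/4.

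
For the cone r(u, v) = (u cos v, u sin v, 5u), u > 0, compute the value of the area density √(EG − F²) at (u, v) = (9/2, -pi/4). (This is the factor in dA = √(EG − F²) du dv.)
√(EG − F²)|_{(9/2, -pi/4)} = 9*sqrt(26)/2

E = 26, F = 0, G = u^2, so EG − F² = 26*u^2. Taking the positive square root: √(EG − F²) = sqrt(26)*Abs(u). At (u, v) = (9/2, -pi/4): 9*sqrt(26)/2.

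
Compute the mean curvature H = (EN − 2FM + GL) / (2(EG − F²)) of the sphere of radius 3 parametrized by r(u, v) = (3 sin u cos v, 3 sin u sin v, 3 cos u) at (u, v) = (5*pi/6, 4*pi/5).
H = -1/3

With E = 9, F = 0, G = 9*sin(u)^2, L = -3*sin(u)/Abs(sin(u)), M = 0, N = -3*sin(u)^3/Abs(sin(u)), assemble
  H = (EN − 2FM + GL) / (2(EG − F²)) = -sin(u)/(3*Abs(sin(u))).
At (u, v) = (5*pi/6, 4*pi/5): H = -1/3.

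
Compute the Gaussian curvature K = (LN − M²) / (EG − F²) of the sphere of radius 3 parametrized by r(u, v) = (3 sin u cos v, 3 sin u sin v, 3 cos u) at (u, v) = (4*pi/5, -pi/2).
K = 1/9

Coefficients of the first fundamental form: E = 9, F = 0, G = 9*sin(u)^2.
Coefficients of the second fundamental form: L = -3*sin(u)/Abs(sin(u)), M = 0, N = -3*sin(u)^3/Abs(sin(u)).
Assemble K = (LN − M²)/(EG − F²) = 1/9. At (u, v) = (4*pi/5, -pi/2): K = 1/9.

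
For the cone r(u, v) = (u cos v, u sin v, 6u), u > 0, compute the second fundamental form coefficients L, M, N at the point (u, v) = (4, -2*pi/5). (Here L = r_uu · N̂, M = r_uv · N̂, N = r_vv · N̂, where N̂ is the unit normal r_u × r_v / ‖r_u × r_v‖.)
L = 0;  M = 0;  N = 24*sqrt(37)/37

Compute the unit normal N̂(u, v) = (-6*sqrt(37)*u*cos(v)/(37*Abs(u)), -6*sqrt(37)*u*sin(v)/(37*Abs(u)), sqrt(37)*u/(37*Abs(u))), and the second partials r_uu, r_uv, r_vv. Take dot products:
  L(u, v) = r_uu · N̂ = 0,
  M(u, v) = r_uv · N̂ = 0,
  N(u, v) = r_vv · N̂ = 6*sqrt(37)*u^2/(37*Abs(u)).
Evaluating at (u, v) = (4, -2*pi/5):
  L = 0, M = 0, N = 24*sqrt(37)/37.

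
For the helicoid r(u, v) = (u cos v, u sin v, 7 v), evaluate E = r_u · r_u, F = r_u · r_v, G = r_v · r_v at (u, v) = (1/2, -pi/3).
E = 1;  F = 0;  G = 197/4

Partials: r_u = (cos(v), sin(v), 0), r_v = (-u*sin(v), u*cos(v), 7). As functions of (u, v):
  E = r_u · r_u = 1,
  F = r_u · r_v = 0,
  G = r_v · r_v = u^2 + 49.
Evaluating at (u, v) = (1/2, -pi/3): E = 1, F = 0, G = 197/4.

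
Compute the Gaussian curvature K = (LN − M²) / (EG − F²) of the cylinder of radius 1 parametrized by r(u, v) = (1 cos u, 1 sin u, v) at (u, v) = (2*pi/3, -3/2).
K = 0

Coefficients of the first fundamental form: E = 1, F = 0, G = 1.
Coefficients of the second fundamental form: L = -1, M = 0, N = 0.
Assemble K = (LN − M²)/(EG − F²) = 0. At (u, v) = (2*pi/3, -3/2): K = 0.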